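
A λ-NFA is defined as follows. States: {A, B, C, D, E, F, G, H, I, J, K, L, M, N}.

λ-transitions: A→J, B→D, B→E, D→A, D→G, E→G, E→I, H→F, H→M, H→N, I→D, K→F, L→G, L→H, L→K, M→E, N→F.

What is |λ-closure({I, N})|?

7

Start with {I, N}.
From I via λ: add D.
From N via λ: add F.
From D via λ: add A, G.
From A via λ: add J.
λ-closure = {A, D, F, G, I, J, N}, which has 7 states.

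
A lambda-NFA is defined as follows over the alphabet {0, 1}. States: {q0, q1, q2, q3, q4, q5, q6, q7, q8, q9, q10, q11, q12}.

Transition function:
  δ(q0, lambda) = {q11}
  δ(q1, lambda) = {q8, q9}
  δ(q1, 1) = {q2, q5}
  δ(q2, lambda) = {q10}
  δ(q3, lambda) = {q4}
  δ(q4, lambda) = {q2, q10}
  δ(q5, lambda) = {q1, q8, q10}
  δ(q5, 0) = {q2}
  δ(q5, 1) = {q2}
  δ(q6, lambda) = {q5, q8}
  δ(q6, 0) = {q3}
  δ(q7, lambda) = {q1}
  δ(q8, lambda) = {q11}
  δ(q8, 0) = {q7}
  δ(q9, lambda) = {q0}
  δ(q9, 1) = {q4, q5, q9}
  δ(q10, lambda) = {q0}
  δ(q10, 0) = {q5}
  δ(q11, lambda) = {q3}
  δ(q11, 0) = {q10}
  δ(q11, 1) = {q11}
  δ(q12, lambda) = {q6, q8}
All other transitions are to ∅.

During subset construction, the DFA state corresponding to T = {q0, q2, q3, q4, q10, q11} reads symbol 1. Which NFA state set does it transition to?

{q0, q2, q3, q4, q10, q11}

q11 on 1 → {q11}.
No 1-transition from q0, q2, q3, q4, q10.
Union after reading 1: {q11}.
Now take the lambda-closure:
From q11 via lambda: add q3.
From q3 via lambda: add q4.
From q4 via lambda: add q2, q10.
From q10 via lambda: add q0.
No new states can be added; the closed set is {q0, q2, q3, q4, q10, q11}.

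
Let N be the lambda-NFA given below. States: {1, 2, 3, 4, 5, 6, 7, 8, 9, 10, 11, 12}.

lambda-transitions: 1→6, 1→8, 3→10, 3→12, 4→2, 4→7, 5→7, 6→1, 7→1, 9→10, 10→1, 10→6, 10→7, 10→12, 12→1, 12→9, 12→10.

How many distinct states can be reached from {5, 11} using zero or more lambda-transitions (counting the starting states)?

Start with {5, 11}.
From 5 via lambda: add 7.
From 7 via lambda: add 1.
From 1 via lambda: add 6, 8.
lambda-closure = {1, 5, 6, 7, 8, 11}, which has 6 states.

6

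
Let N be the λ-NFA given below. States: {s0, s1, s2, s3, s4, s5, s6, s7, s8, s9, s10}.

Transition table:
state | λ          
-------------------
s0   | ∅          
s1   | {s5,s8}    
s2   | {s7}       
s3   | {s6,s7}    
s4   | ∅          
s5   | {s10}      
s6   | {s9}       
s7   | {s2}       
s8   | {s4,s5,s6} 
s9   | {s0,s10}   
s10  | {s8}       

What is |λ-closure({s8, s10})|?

Start with {s8, s10}.
From s8 via λ: add s4, s5, s6.
From s6 via λ: add s9.
From s9 via λ: add s0.
λ-closure = {s0, s4, s5, s6, s8, s9, s10}, which has 7 states.

7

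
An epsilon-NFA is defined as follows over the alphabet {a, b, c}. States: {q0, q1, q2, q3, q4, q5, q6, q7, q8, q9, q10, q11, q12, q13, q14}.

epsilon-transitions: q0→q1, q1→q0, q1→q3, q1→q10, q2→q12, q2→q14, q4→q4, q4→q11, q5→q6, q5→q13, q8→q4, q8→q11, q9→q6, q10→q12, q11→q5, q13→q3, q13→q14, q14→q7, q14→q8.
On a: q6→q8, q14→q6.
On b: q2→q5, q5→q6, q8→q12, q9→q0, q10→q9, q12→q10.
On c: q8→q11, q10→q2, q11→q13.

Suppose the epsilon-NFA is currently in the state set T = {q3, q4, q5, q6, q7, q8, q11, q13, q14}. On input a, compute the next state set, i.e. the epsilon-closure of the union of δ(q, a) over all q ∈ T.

{q3, q4, q5, q6, q7, q8, q11, q13, q14}

q6 on a → {q8}.
q14 on a → {q6}.
No a-transition from q3, q4, q5, q7, q8, q11, q13.
Union after reading a: {q6, q8}.
Now take the epsilon-closure:
From q8 via epsilon: add q4, q11.
From q11 via epsilon: add q5.
From q5 via epsilon: add q13.
From q13 via epsilon: add q3, q14.
From q14 via epsilon: add q7.
No new states can be added; the closed set is {q3, q4, q5, q6, q7, q8, q11, q13, q14}.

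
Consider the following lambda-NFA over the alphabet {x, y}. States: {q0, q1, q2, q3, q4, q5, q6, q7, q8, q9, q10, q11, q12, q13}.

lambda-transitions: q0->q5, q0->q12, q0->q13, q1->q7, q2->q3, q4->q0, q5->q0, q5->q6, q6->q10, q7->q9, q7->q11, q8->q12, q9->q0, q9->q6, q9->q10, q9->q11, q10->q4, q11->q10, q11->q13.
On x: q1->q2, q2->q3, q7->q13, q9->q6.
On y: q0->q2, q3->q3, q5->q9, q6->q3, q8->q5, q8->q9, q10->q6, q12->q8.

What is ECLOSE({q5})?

{q0, q4, q5, q6, q10, q12, q13}

Start with {q5}.
From q5 via lambda: add q0, q6.
From q0 via lambda: add q12, q13.
From q6 via lambda: add q10.
From q10 via lambda: add q4.
No new states can be added; the closed set is {q0, q4, q5, q6, q10, q12, q13}.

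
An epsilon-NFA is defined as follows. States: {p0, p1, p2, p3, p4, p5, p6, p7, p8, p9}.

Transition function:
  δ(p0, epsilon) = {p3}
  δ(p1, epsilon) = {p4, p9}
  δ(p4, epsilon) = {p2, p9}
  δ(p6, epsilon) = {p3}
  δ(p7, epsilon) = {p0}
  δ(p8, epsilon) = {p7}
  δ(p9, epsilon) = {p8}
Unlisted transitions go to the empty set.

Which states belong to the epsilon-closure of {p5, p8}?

{p0, p3, p5, p7, p8}

Start with {p5, p8}.
From p8 via epsilon: add p7.
From p7 via epsilon: add p0.
From p0 via epsilon: add p3.
No new states can be added; the closed set is {p0, p3, p5, p7, p8}.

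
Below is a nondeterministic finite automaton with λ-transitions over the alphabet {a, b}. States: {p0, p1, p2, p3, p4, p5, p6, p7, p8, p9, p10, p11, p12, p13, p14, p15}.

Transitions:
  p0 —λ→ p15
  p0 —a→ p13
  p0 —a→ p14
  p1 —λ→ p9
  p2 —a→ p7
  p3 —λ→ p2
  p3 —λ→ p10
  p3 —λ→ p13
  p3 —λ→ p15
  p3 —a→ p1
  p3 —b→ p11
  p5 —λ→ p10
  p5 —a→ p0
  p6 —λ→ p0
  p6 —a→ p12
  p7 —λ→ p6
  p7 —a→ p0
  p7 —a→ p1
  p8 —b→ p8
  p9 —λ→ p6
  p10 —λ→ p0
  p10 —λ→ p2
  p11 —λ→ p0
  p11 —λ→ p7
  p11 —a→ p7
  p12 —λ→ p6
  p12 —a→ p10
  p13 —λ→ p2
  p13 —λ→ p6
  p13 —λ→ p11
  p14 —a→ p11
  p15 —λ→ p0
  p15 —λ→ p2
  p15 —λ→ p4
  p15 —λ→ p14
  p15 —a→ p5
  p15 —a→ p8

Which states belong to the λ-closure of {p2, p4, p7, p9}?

Start with {p2, p4, p7, p9}.
From p7 via λ: add p6.
From p6 via λ: add p0.
From p0 via λ: add p15.
From p15 via λ: add p14.
No new states can be added; the closed set is {p0, p2, p4, p6, p7, p9, p14, p15}.

{p0, p2, p4, p6, p7, p9, p14, p15}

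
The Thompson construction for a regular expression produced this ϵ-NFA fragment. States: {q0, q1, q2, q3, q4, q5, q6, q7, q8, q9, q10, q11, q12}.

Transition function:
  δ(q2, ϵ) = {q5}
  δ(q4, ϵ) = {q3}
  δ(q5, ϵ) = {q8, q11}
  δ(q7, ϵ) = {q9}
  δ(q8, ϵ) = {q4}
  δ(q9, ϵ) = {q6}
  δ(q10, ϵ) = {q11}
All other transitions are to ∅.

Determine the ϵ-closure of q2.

Start with {q2}.
From q2 via ϵ: add q5.
From q5 via ϵ: add q8, q11.
From q8 via ϵ: add q4.
From q4 via ϵ: add q3.
No new states can be added; the closed set is {q2, q3, q4, q5, q8, q11}.

{q2, q3, q4, q5, q8, q11}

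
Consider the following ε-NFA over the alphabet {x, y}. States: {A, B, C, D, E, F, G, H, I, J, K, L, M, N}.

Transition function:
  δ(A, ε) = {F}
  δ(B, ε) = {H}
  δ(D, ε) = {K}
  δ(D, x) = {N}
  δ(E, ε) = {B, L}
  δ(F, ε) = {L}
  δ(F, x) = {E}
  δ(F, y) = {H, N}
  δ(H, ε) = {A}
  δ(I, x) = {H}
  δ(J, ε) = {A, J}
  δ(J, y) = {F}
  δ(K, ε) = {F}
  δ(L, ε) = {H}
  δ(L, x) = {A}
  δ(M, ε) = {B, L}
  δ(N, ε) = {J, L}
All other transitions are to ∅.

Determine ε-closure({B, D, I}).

{A, B, D, F, H, I, K, L}

Start with {B, D, I}.
From B via ε: add H.
From D via ε: add K.
From H via ε: add A.
From K via ε: add F.
From F via ε: add L.
No new states can be added; the closed set is {A, B, D, F, H, I, K, L}.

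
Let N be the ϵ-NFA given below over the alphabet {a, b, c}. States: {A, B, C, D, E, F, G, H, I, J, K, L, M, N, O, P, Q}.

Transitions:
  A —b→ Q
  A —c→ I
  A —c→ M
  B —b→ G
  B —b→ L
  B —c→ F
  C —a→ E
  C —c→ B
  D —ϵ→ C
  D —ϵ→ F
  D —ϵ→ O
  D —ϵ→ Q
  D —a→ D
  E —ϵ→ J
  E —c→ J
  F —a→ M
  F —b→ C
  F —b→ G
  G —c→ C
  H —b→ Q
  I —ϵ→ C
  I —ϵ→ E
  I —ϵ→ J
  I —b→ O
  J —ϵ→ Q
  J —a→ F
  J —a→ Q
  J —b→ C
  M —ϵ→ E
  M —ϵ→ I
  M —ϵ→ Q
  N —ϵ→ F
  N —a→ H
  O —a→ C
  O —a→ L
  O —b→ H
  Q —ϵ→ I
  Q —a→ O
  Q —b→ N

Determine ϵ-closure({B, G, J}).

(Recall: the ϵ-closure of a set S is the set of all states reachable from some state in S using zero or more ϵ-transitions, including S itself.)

{B, C, E, G, I, J, Q}

Start with {B, G, J}.
From J via ϵ: add Q.
From Q via ϵ: add I.
From I via ϵ: add C, E.
No new states can be added; the closed set is {B, C, E, G, I, J, Q}.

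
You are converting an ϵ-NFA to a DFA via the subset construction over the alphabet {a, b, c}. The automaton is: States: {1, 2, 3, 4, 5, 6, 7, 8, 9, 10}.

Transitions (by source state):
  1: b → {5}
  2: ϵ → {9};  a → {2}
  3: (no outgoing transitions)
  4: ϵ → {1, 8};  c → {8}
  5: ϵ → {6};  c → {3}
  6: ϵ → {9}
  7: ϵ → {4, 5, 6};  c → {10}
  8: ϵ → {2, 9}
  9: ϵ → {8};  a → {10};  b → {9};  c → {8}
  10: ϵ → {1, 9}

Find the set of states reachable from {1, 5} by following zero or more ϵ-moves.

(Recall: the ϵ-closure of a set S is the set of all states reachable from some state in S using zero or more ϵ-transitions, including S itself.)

{1, 2, 5, 6, 8, 9}

Start with {1, 5}.
From 5 via ϵ: add 6.
From 6 via ϵ: add 9.
From 9 via ϵ: add 8.
From 8 via ϵ: add 2.
No new states can be added; the closed set is {1, 2, 5, 6, 8, 9}.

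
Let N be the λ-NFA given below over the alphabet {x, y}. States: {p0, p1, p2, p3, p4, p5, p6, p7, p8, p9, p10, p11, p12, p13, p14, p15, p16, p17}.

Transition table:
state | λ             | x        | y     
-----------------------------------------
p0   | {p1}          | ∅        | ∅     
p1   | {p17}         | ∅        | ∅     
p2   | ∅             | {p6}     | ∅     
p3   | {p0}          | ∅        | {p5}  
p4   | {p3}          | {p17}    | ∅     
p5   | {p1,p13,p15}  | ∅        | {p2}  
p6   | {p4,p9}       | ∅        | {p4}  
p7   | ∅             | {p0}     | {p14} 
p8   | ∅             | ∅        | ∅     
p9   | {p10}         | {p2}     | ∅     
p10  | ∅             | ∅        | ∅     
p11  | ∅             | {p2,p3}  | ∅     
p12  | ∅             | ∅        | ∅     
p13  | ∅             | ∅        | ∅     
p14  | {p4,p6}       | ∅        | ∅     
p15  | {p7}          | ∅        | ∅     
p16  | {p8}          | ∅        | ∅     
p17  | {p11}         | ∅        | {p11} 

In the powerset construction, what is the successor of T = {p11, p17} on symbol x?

p11 on x → {p2, p3}.
No x-transition from p17.
Union after reading x: {p2, p3}.
Now take the λ-closure:
From p3 via λ: add p0.
From p0 via λ: add p1.
From p1 via λ: add p17.
From p17 via λ: add p11.
No new states can be added; the closed set is {p0, p1, p2, p3, p11, p17}.

{p0, p1, p2, p3, p11, p17}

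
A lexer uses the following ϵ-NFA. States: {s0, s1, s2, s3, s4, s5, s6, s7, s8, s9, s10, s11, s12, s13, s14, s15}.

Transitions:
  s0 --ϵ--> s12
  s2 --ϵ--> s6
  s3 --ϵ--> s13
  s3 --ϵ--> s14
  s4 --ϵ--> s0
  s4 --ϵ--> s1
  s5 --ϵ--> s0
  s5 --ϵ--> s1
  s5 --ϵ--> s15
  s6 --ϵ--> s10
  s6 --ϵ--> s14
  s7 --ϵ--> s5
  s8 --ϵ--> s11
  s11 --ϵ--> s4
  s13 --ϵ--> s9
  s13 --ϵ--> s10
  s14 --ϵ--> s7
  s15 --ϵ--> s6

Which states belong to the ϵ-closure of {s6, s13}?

Start with {s6, s13}.
From s6 via ϵ: add s10, s14.
From s13 via ϵ: add s9.
From s14 via ϵ: add s7.
From s7 via ϵ: add s5.
From s5 via ϵ: add s0, s1, s15.
From s0 via ϵ: add s12.
No new states can be added; the closed set is {s0, s1, s5, s6, s7, s9, s10, s12, s13, s14, s15}.

{s0, s1, s5, s6, s7, s9, s10, s12, s13, s14, s15}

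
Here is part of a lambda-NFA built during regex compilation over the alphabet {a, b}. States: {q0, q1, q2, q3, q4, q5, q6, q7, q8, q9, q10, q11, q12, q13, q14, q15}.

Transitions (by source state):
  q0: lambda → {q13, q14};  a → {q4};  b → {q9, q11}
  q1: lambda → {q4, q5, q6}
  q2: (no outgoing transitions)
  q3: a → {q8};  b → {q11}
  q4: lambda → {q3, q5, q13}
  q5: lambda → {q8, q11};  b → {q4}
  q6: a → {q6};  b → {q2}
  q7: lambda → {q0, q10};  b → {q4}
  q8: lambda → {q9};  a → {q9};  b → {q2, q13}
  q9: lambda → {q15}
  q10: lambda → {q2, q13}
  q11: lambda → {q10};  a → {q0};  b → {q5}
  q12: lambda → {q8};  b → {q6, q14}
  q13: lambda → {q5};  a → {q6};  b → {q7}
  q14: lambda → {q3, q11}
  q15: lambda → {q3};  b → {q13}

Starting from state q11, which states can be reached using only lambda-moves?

Start with {q11}.
From q11 via lambda: add q10.
From q10 via lambda: add q2, q13.
From q13 via lambda: add q5.
From q5 via lambda: add q8.
From q8 via lambda: add q9.
From q9 via lambda: add q15.
From q15 via lambda: add q3.
No new states can be added; the closed set is {q2, q3, q5, q8, q9, q10, q11, q13, q15}.

{q2, q3, q5, q8, q9, q10, q11, q13, q15}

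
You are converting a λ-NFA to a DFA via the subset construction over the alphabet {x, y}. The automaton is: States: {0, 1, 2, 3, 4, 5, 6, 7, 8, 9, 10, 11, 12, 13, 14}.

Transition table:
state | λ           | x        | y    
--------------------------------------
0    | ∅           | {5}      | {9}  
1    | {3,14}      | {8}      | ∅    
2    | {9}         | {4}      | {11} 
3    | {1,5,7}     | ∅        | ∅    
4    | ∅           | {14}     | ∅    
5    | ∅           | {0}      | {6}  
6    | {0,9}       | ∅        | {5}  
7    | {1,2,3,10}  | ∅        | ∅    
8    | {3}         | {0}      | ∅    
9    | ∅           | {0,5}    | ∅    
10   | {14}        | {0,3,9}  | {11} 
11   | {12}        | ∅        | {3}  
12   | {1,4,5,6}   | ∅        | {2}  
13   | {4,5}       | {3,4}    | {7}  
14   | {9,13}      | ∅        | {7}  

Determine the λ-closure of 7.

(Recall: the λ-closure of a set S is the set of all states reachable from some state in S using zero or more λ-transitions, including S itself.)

{1, 2, 3, 4, 5, 7, 9, 10, 13, 14}

Start with {7}.
From 7 via λ: add 1, 2, 3, 10.
From 1 via λ: add 14.
From 2 via λ: add 9.
From 3 via λ: add 5.
From 14 via λ: add 13.
From 13 via λ: add 4.
No new states can be added; the closed set is {1, 2, 3, 4, 5, 7, 9, 10, 13, 14}.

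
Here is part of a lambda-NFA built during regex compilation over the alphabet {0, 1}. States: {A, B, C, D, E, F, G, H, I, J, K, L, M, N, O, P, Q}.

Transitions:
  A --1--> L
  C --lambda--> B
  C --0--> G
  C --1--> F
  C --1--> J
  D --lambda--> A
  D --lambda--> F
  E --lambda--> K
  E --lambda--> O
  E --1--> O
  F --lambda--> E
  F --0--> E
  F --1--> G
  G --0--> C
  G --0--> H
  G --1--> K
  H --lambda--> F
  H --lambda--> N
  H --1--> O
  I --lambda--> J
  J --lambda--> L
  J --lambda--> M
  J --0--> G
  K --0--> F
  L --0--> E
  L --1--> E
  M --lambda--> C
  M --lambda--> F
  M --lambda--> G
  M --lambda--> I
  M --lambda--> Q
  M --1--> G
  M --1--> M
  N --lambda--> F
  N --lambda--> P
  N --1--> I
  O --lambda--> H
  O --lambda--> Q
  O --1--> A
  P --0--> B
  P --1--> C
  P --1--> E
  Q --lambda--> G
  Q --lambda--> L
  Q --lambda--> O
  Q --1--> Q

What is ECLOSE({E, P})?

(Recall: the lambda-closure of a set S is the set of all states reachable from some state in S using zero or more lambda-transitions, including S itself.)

Start with {E, P}.
From E via lambda: add K, O.
From O via lambda: add H, Q.
From H via lambda: add F, N.
From Q via lambda: add G, L.
No new states can be added; the closed set is {E, F, G, H, K, L, N, O, P, Q}.

{E, F, G, H, K, L, N, O, P, Q}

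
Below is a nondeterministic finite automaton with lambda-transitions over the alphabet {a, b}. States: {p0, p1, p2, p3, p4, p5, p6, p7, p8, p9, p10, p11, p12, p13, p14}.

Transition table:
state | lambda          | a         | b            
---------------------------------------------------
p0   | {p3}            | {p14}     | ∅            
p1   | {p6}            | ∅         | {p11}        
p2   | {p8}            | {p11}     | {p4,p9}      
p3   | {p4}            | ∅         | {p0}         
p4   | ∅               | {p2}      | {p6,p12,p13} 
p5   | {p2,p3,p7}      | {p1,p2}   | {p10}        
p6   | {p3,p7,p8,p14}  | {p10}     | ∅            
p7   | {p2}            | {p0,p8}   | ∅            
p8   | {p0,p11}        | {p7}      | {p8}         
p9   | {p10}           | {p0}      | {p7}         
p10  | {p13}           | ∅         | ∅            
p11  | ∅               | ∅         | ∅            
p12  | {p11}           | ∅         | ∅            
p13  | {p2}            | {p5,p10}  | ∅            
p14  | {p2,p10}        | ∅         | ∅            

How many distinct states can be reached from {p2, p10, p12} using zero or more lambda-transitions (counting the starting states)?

9

Start with {p2, p10, p12}.
From p2 via lambda: add p8.
From p10 via lambda: add p13.
From p12 via lambda: add p11.
From p8 via lambda: add p0.
From p0 via lambda: add p3.
From p3 via lambda: add p4.
lambda-closure = {p0, p2, p3, p4, p8, p10, p11, p12, p13}, which has 9 states.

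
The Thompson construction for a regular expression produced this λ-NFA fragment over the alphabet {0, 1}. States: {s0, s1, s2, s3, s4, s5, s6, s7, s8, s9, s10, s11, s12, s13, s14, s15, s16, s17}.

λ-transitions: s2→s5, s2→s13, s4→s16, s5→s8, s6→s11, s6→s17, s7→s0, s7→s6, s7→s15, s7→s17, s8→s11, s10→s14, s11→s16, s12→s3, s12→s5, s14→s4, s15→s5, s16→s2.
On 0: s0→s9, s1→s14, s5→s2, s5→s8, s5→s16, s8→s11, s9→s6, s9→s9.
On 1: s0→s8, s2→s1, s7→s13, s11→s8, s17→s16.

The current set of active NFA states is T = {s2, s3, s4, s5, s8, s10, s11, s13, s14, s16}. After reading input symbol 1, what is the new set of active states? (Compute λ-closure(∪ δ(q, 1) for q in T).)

{s1, s2, s5, s8, s11, s13, s16}

s2 on 1 → {s1}.
s11 on 1 → {s8}.
No 1-transition from s3, s4, s5, s8, s10, s13, s14, s16.
Union after reading 1: {s1, s8}.
Now take the λ-closure:
From s8 via λ: add s11.
From s11 via λ: add s16.
From s16 via λ: add s2.
From s2 via λ: add s5, s13.
No new states can be added; the closed set is {s1, s2, s5, s8, s11, s13, s16}.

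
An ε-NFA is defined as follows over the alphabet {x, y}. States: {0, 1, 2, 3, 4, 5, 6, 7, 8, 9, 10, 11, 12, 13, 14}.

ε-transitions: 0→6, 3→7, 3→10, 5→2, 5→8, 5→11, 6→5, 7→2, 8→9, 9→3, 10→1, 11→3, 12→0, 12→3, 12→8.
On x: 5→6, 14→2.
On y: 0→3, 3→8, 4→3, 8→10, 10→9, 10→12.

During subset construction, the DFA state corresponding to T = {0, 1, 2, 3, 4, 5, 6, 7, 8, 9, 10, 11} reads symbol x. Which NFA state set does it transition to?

5 on x → {6}.
No x-transition from 0, 1, 2, 3, 4, 6, 7, 8, 9, 10, 11.
Union after reading x: {6}.
Now take the ε-closure:
From 6 via ε: add 5.
From 5 via ε: add 2, 8, 11.
From 8 via ε: add 9.
From 11 via ε: add 3.
From 3 via ε: add 7, 10.
From 10 via ε: add 1.
No new states can be added; the closed set is {1, 2, 3, 5, 6, 7, 8, 9, 10, 11}.

{1, 2, 3, 5, 6, 7, 8, 9, 10, 11}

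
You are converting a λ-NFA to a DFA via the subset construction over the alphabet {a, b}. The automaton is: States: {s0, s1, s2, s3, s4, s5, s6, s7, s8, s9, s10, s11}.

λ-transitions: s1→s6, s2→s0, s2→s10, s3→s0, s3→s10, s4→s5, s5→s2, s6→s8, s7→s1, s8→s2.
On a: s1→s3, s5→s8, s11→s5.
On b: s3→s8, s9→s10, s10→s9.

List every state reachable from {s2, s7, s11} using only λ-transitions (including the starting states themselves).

Start with {s2, s7, s11}.
From s2 via λ: add s0, s10.
From s7 via λ: add s1.
From s1 via λ: add s6.
From s6 via λ: add s8.
No new states can be added; the closed set is {s0, s1, s2, s6, s7, s8, s10, s11}.

{s0, s1, s2, s6, s7, s8, s10, s11}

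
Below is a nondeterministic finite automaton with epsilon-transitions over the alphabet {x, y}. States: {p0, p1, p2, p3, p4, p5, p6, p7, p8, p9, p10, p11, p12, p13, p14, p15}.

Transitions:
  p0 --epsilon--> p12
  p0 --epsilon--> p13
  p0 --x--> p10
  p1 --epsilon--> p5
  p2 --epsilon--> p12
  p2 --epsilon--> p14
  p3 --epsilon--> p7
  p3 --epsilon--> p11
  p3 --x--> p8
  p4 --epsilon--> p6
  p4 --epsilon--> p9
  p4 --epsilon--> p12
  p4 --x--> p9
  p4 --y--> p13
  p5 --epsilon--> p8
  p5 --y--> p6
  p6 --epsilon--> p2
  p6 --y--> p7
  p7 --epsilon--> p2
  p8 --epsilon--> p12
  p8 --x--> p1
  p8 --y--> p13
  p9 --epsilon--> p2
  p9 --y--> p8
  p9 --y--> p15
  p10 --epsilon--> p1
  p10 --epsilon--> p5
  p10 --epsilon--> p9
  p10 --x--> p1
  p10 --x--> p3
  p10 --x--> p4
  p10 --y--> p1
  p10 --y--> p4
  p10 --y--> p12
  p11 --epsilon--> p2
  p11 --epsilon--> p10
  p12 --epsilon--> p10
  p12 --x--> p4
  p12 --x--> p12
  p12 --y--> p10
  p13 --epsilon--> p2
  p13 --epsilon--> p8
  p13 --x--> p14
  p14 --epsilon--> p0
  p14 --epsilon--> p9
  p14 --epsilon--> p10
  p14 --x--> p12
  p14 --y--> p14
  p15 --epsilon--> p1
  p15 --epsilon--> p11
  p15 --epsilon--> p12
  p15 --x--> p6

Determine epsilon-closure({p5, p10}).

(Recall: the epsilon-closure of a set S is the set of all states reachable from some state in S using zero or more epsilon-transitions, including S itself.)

{p0, p1, p2, p5, p8, p9, p10, p12, p13, p14}

Start with {p5, p10}.
From p5 via epsilon: add p8.
From p10 via epsilon: add p1, p9.
From p8 via epsilon: add p12.
From p9 via epsilon: add p2.
From p2 via epsilon: add p14.
From p14 via epsilon: add p0.
From p0 via epsilon: add p13.
No new states can be added; the closed set is {p0, p1, p2, p5, p8, p9, p10, p12, p13, p14}.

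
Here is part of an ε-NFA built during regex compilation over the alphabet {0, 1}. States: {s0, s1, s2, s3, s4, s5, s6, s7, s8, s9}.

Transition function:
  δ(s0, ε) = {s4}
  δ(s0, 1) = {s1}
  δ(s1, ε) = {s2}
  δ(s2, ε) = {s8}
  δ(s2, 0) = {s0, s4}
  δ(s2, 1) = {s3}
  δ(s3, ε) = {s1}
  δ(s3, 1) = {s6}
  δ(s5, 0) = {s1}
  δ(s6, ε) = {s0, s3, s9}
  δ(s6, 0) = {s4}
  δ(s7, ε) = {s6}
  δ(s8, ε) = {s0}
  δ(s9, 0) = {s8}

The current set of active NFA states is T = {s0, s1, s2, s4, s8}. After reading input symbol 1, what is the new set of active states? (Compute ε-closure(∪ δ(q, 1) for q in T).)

{s0, s1, s2, s3, s4, s8}

s0 on 1 → {s1}.
s2 on 1 → {s3}.
No 1-transition from s1, s4, s8.
Union after reading 1: {s1, s3}.
Now take the ε-closure:
From s1 via ε: add s2.
From s2 via ε: add s8.
From s8 via ε: add s0.
From s0 via ε: add s4.
No new states can be added; the closed set is {s0, s1, s2, s3, s4, s8}.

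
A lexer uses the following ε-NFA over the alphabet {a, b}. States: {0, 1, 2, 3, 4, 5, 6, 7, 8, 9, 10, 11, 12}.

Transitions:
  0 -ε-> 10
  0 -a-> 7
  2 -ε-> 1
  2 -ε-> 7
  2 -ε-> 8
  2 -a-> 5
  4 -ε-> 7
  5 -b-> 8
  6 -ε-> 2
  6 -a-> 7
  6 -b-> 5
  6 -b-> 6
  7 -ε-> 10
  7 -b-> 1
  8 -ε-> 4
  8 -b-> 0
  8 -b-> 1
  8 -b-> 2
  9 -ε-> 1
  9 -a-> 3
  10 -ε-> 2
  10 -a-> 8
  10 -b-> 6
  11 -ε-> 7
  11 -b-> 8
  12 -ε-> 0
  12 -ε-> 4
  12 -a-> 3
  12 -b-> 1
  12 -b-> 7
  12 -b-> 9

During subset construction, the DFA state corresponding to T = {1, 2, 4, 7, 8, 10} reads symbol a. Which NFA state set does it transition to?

{1, 2, 4, 5, 7, 8, 10}

2 on a → {5}.
10 on a → {8}.
No a-transition from 1, 4, 7, 8.
Union after reading a: {5, 8}.
Now take the ε-closure:
From 8 via ε: add 4.
From 4 via ε: add 7.
From 7 via ε: add 10.
From 10 via ε: add 2.
From 2 via ε: add 1.
No new states can be added; the closed set is {1, 2, 4, 5, 7, 8, 10}.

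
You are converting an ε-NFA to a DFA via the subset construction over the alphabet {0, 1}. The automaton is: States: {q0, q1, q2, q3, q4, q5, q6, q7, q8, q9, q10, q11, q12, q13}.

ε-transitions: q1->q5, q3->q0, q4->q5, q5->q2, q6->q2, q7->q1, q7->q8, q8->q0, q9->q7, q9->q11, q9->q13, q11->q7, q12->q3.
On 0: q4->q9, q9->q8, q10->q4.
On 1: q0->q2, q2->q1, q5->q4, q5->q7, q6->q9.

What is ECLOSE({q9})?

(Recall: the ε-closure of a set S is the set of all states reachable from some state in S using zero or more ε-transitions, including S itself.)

{q0, q1, q2, q5, q7, q8, q9, q11, q13}

Start with {q9}.
From q9 via ε: add q7, q11, q13.
From q7 via ε: add q1, q8.
From q1 via ε: add q5.
From q8 via ε: add q0.
From q5 via ε: add q2.
No new states can be added; the closed set is {q0, q1, q2, q5, q7, q8, q9, q11, q13}.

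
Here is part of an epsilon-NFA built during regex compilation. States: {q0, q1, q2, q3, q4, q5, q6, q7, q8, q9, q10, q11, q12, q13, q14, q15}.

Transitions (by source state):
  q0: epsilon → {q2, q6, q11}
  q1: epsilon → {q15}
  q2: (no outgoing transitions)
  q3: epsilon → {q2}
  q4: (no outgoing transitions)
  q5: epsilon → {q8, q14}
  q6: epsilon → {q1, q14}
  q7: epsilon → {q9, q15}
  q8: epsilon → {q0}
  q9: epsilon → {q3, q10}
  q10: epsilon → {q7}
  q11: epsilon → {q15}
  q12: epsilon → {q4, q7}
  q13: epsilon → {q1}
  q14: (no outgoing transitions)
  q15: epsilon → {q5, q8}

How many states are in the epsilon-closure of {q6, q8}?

9

Start with {q6, q8}.
From q6 via epsilon: add q1, q14.
From q8 via epsilon: add q0.
From q0 via epsilon: add q2, q11.
From q1 via epsilon: add q15.
From q15 via epsilon: add q5.
epsilon-closure = {q0, q1, q2, q5, q6, q8, q11, q14, q15}, which has 9 states.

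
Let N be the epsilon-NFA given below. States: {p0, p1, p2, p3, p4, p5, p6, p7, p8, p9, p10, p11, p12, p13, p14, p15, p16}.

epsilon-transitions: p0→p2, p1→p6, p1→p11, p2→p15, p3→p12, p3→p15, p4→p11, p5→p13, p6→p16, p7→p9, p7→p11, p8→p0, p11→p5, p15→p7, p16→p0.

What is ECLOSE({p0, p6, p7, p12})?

{p0, p2, p5, p6, p7, p9, p11, p12, p13, p15, p16}

Start with {p0, p6, p7, p12}.
From p0 via epsilon: add p2.
From p6 via epsilon: add p16.
From p7 via epsilon: add p9, p11.
From p2 via epsilon: add p15.
From p11 via epsilon: add p5.
From p5 via epsilon: add p13.
No new states can be added; the closed set is {p0, p2, p5, p6, p7, p9, p11, p12, p13, p15, p16}.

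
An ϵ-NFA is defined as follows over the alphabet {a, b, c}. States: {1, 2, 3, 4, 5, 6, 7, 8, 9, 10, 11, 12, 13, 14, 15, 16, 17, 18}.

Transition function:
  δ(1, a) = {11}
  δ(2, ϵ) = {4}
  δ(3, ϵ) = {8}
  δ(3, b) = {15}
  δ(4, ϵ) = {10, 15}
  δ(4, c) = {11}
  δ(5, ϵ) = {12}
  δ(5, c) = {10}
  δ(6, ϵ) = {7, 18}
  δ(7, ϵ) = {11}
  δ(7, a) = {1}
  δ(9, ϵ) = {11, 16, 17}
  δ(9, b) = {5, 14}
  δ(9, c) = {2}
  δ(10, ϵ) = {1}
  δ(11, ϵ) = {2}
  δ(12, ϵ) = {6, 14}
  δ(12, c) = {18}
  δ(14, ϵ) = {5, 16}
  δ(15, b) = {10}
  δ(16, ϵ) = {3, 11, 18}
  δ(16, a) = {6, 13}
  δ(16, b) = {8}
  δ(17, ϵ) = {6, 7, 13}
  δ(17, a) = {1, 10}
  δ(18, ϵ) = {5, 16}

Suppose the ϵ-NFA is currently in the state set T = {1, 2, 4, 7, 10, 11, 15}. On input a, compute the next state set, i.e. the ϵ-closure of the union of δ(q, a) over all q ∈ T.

{1, 2, 4, 10, 11, 15}

1 on a → {11}.
7 on a → {1}.
No a-transition from 2, 4, 10, 11, 15.
Union after reading a: {1, 11}.
Now take the ϵ-closure:
From 11 via ϵ: add 2.
From 2 via ϵ: add 4.
From 4 via ϵ: add 10, 15.
No new states can be added; the closed set is {1, 2, 4, 10, 11, 15}.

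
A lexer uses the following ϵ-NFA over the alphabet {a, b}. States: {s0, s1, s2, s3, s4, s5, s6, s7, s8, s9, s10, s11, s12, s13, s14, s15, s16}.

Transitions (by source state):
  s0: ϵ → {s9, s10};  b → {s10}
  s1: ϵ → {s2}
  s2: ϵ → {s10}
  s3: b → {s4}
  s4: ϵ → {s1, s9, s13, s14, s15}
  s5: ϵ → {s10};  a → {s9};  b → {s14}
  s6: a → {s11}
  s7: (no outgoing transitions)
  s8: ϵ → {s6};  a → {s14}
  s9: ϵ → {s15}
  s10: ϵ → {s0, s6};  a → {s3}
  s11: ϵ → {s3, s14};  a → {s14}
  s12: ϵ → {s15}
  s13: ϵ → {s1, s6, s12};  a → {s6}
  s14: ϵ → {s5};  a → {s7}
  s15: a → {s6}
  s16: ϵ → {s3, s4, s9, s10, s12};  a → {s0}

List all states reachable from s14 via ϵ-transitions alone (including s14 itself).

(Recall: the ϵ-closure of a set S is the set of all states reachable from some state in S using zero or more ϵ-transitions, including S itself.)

{s0, s5, s6, s9, s10, s14, s15}

Start with {s14}.
From s14 via ϵ: add s5.
From s5 via ϵ: add s10.
From s10 via ϵ: add s0, s6.
From s0 via ϵ: add s9.
From s9 via ϵ: add s15.
No new states can be added; the closed set is {s0, s5, s6, s9, s10, s14, s15}.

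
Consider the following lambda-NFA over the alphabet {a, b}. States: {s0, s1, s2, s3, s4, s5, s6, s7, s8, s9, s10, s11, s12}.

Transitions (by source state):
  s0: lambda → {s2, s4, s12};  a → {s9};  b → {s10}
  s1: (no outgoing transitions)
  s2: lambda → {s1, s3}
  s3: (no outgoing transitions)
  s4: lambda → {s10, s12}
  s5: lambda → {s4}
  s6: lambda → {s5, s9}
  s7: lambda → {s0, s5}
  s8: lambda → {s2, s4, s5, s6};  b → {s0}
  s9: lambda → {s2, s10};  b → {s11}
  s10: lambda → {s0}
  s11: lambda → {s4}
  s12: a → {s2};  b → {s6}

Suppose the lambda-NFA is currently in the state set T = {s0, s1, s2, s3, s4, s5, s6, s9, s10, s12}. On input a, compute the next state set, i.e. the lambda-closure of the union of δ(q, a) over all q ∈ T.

s0 on a → {s9}.
s12 on a → {s2}.
No a-transition from s1, s2, s3, s4, s5, s6, s9, s10.
Union after reading a: {s2, s9}.
Now take the lambda-closure:
From s2 via lambda: add s1, s3.
From s9 via lambda: add s10.
From s10 via lambda: add s0.
From s0 via lambda: add s4, s12.
No new states can be added; the closed set is {s0, s1, s2, s3, s4, s9, s10, s12}.

{s0, s1, s2, s3, s4, s9, s10, s12}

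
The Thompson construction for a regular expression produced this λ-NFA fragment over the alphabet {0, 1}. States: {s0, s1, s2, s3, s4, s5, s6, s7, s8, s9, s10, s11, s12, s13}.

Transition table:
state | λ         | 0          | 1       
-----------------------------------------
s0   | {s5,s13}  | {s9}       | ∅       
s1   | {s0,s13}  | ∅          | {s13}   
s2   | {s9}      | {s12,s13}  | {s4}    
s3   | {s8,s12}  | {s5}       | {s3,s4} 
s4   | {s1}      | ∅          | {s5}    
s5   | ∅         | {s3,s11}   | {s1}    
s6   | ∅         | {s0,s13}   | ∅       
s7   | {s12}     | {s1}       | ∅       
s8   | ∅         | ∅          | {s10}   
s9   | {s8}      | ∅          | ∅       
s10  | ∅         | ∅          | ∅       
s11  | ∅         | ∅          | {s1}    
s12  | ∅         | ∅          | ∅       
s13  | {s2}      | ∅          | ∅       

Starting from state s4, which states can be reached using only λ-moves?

{s0, s1, s2, s4, s5, s8, s9, s13}

Start with {s4}.
From s4 via λ: add s1.
From s1 via λ: add s0, s13.
From s0 via λ: add s5.
From s13 via λ: add s2.
From s2 via λ: add s9.
From s9 via λ: add s8.
No new states can be added; the closed set is {s0, s1, s2, s4, s5, s8, s9, s13}.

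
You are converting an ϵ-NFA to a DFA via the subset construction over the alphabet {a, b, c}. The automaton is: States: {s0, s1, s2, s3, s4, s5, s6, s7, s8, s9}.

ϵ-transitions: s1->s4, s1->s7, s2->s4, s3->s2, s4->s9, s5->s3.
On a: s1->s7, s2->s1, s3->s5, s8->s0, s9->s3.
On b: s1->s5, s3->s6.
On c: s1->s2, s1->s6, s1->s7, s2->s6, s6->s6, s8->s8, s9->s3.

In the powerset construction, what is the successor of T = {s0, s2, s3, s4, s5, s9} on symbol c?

{s2, s3, s4, s6, s9}

s2 on c → {s6}.
s9 on c → {s3}.
No c-transition from s0, s3, s4, s5.
Union after reading c: {s3, s6}.
Now take the ϵ-closure:
From s3 via ϵ: add s2.
From s2 via ϵ: add s4.
From s4 via ϵ: add s9.
No new states can be added; the closed set is {s2, s3, s4, s6, s9}.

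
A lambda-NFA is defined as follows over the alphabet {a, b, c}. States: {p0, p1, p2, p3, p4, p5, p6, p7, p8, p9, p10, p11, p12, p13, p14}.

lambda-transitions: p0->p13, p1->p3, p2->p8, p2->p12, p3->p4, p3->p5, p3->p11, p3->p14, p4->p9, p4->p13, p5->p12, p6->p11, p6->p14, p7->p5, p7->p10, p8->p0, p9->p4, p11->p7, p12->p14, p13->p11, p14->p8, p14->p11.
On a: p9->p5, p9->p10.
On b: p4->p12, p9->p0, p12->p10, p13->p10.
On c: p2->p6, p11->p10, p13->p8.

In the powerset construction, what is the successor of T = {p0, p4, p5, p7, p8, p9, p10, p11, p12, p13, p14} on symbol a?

p9 on a → {p5, p10}.
No a-transition from p0, p4, p5, p7, p8, p10, p11, p12, p13, p14.
Union after reading a: {p5, p10}.
Now take the lambda-closure:
From p5 via lambda: add p12.
From p12 via lambda: add p14.
From p14 via lambda: add p8, p11.
From p8 via lambda: add p0.
From p11 via lambda: add p7.
From p0 via lambda: add p13.
No new states can be added; the closed set is {p0, p5, p7, p8, p10, p11, p12, p13, p14}.

{p0, p5, p7, p8, p10, p11, p12, p13, p14}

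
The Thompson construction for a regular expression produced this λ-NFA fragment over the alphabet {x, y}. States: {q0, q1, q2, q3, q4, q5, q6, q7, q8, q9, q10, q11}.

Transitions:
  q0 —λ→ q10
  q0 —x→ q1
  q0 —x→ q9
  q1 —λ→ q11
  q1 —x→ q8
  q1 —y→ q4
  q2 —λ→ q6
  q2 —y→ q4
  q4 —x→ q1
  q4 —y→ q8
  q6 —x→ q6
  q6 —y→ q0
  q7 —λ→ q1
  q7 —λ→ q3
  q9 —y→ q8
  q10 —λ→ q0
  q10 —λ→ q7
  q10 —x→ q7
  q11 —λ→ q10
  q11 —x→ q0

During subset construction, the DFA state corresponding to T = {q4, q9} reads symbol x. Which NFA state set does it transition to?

{q0, q1, q3, q7, q10, q11}

q4 on x → {q1}.
No x-transition from q9.
Union after reading x: {q1}.
Now take the λ-closure:
From q1 via λ: add q11.
From q11 via λ: add q10.
From q10 via λ: add q0, q7.
From q7 via λ: add q3.
No new states can be added; the closed set is {q0, q1, q3, q7, q10, q11}.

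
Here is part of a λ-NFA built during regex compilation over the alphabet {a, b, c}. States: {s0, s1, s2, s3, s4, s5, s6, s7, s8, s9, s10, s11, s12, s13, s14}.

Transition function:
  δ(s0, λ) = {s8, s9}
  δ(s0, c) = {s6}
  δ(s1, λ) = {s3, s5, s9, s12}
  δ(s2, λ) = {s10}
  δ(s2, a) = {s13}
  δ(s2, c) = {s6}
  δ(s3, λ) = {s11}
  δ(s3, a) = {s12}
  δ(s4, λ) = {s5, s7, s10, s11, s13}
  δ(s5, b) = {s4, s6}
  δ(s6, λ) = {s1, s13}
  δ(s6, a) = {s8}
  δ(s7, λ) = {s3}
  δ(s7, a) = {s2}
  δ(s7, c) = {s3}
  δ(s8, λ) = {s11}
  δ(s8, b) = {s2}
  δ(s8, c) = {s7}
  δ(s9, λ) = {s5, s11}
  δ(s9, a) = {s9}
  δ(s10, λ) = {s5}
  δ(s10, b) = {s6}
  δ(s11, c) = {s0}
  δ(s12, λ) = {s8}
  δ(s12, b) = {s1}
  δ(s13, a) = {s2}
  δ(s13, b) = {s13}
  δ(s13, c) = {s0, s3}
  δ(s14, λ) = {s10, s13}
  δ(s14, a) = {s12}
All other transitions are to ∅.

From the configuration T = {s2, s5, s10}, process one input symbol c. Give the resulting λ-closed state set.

{s1, s3, s5, s6, s8, s9, s11, s12, s13}

s2 on c → {s6}.
No c-transition from s5, s10.
Union after reading c: {s6}.
Now take the λ-closure:
From s6 via λ: add s1, s13.
From s1 via λ: add s3, s5, s9, s12.
From s3 via λ: add s11.
From s12 via λ: add s8.
No new states can be added; the closed set is {s1, s3, s5, s6, s8, s9, s11, s12, s13}.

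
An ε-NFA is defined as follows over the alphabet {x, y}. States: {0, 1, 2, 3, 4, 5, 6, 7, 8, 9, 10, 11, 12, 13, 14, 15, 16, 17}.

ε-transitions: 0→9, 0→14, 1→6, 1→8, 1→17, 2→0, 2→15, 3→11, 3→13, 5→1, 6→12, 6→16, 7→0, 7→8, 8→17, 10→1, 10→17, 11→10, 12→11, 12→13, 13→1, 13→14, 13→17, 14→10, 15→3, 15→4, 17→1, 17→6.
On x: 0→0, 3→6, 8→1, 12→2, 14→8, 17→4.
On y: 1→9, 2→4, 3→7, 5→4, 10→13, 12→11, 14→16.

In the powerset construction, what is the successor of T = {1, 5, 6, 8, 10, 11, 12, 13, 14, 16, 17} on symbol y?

1 on y → {9}.
5 on y → {4}.
10 on y → {13}.
12 on y → {11}.
14 on y → {16}.
No y-transition from 6, 8, 11, 13, 16, 17.
Union after reading y: {4, 9, 11, 13, 16}.
Now take the ε-closure:
From 11 via ε: add 10.
From 13 via ε: add 1, 14, 17.
From 1 via ε: add 6, 8.
From 6 via ε: add 12.
No new states can be added; the closed set is {1, 4, 6, 8, 9, 10, 11, 12, 13, 14, 16, 17}.

{1, 4, 6, 8, 9, 10, 11, 12, 13, 14, 16, 17}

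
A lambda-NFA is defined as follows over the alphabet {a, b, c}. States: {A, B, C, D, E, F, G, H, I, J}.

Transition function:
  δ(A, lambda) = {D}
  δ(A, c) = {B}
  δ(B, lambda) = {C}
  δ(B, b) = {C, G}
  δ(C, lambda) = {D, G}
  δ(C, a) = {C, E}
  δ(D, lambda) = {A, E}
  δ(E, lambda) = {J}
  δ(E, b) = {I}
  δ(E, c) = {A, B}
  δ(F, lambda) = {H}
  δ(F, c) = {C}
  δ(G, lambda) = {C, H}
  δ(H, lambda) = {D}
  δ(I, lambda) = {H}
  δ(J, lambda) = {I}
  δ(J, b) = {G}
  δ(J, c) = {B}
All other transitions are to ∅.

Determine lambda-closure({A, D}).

Start with {A, D}.
From D via lambda: add E.
From E via lambda: add J.
From J via lambda: add I.
From I via lambda: add H.
No new states can be added; the closed set is {A, D, E, H, I, J}.

{A, D, E, H, I, J}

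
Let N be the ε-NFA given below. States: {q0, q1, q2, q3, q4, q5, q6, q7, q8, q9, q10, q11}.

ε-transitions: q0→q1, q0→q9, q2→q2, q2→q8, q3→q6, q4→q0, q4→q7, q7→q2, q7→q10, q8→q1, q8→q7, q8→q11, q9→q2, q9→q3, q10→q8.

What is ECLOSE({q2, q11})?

{q1, q2, q7, q8, q10, q11}

Start with {q2, q11}.
From q2 via ε: add q8.
From q8 via ε: add q1, q7.
From q7 via ε: add q10.
No new states can be added; the closed set is {q1, q2, q7, q8, q10, q11}.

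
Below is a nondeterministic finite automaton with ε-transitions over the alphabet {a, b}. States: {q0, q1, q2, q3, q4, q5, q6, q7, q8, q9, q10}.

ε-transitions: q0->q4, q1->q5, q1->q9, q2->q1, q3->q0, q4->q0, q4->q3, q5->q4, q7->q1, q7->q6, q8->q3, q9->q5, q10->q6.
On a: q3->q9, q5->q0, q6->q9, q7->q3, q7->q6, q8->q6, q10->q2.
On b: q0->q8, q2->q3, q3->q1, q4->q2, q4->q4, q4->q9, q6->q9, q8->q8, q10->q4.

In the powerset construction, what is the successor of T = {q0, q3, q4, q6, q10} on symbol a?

{q0, q1, q2, q3, q4, q5, q9}

q3 on a → {q9}.
q6 on a → {q9}.
q10 on a → {q2}.
No a-transition from q0, q4.
Union after reading a: {q2, q9}.
Now take the ε-closure:
From q2 via ε: add q1.
From q9 via ε: add q5.
From q5 via ε: add q4.
From q4 via ε: add q0, q3.
No new states can be added; the closed set is {q0, q1, q2, q3, q4, q5, q9}.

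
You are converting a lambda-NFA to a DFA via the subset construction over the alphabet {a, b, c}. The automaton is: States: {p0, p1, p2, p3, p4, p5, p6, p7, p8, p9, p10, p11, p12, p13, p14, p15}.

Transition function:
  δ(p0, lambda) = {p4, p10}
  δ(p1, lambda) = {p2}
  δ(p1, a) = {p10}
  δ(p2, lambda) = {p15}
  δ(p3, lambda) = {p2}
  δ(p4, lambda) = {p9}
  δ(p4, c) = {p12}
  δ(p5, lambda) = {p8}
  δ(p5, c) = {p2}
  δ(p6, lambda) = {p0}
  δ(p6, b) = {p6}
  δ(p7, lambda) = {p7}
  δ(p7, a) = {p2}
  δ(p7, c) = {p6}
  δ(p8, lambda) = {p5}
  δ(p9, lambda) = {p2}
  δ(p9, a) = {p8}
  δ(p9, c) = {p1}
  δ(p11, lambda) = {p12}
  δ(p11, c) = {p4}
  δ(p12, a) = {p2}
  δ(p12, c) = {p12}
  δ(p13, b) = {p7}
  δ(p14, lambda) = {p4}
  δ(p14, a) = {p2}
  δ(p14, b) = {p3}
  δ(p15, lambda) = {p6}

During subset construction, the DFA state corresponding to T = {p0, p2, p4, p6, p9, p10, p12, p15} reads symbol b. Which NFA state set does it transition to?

p6 on b → {p6}.
No b-transition from p0, p2, p4, p9, p10, p12, p15.
Union after reading b: {p6}.
Now take the lambda-closure:
From p6 via lambda: add p0.
From p0 via lambda: add p4, p10.
From p4 via lambda: add p9.
From p9 via lambda: add p2.
From p2 via lambda: add p15.
No new states can be added; the closed set is {p0, p2, p4, p6, p9, p10, p15}.

{p0, p2, p4, p6, p9, p10, p15}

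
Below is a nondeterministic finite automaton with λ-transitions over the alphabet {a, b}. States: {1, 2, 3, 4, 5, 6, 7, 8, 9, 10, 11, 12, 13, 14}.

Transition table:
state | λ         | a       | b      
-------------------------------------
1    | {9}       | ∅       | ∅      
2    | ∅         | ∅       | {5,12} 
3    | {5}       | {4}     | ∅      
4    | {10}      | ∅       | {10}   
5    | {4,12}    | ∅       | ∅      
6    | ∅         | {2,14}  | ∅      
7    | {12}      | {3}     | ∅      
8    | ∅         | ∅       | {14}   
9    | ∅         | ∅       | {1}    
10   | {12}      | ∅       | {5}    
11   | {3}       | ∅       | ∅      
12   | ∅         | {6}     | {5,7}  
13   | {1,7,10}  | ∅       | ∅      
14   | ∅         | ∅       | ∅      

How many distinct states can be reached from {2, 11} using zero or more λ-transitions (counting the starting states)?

Start with {2, 11}.
From 11 via λ: add 3.
From 3 via λ: add 5.
From 5 via λ: add 4, 12.
From 4 via λ: add 10.
λ-closure = {2, 3, 4, 5, 10, 11, 12}, which has 7 states.

7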